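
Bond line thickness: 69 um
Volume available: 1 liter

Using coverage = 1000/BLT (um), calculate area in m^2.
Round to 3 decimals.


1 L = 1e6 mm^3, thickness = 69 um = 0.069 mm
Area = 1e6 / 0.069 mm^2 = (1e6 / 0.069) / 1e6 m^2 = 1000 / 69 m^2
= 14.493 m^2

14.493


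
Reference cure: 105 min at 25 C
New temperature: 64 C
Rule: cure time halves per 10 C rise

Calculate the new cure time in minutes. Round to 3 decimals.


factor = 2^((64-25)/10) = 14.9285
t_new = 105 / 14.9285 = 7.034 min

7.034


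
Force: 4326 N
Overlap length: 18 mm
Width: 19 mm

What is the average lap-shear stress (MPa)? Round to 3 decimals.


Average shear stress = F / (overlap * width)
= 4326 / (18 * 19)
= 12.649 MPa

12.649


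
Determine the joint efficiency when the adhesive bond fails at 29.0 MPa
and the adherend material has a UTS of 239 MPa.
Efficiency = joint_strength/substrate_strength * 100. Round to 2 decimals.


Joint efficiency = 29.0 / 239 * 100
= 12.13%

12.13


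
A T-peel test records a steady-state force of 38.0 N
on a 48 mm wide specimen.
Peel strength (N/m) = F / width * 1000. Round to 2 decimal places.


Peel strength = 38.0 / 48 * 1000
= 791.67 N/m

791.67


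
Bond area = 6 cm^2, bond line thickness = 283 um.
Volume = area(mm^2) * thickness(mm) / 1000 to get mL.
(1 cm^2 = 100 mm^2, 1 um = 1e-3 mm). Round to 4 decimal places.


area_mm2 = 6 * 100 = 600
blt_mm = 283 * 1e-3 = 0.283
vol_mm3 = 600 * 0.283 = 169.8
vol_mL = 169.8 / 1000 = 0.1698 mL

0.1698


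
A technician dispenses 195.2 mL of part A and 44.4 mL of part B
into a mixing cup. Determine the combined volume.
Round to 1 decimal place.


Combined volume = 195.2 + 44.4
= 239.6 mL

239.6


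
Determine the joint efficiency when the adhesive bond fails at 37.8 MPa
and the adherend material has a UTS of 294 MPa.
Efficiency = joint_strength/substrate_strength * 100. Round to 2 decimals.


Joint efficiency = 37.8 / 294 * 100
= 12.86%

12.86


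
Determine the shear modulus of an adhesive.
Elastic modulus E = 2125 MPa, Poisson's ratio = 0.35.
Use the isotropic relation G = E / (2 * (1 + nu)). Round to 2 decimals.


G = 2125 / (2*(1+0.35)) = 2125 / 2.70
= 787.04 MPa

787.04


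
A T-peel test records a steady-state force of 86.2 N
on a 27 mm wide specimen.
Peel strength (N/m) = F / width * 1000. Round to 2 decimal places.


Peel strength = 86.2 / 27 * 1000
= 3192.59 N/m

3192.59


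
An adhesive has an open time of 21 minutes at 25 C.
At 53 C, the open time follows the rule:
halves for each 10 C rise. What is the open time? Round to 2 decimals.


Factor = 2^((53-25)/10) = 6.9644
Open time = 21 / 6.9644 = 3.02 min

3.02


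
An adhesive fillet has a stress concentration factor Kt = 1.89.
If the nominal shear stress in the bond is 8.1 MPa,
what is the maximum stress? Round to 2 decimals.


Max stress = 8.1 * 1.89 = 15.31 MPa

15.31


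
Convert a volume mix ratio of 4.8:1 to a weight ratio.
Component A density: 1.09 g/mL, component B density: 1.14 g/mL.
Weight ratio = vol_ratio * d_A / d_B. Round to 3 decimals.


= 4.8 * 1.09 / 1.14 = 4.589

4.589


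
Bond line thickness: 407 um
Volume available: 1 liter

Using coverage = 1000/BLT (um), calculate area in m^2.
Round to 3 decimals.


1 L = 1e6 mm^3, thickness = 407 um = 0.407 mm
Area = 1e6 / 0.407 mm^2 = (1e6 / 0.407) / 1e6 m^2 = 1000 / 407 m^2
= 2.457 m^2

2.457


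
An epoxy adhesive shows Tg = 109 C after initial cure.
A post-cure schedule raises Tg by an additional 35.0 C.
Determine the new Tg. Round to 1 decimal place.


New Tg = 109 + 35.0
= 144.0 C

144.0


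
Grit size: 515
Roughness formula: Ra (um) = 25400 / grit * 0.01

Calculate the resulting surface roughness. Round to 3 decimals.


Ra = 25400 / 515 * 0.01
= 0.493 um

0.493


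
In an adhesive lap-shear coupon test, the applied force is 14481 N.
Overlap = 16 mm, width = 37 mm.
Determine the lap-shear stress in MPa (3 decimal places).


stress = F / (overlap * width)
= 14481 / (16 * 37)
= 24.461 MPa

24.461


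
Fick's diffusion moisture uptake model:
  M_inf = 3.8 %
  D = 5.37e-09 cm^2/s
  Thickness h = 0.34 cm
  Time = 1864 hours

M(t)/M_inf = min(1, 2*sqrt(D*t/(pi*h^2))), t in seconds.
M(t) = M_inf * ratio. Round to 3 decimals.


t_sec = 1864 * 3600 = 6710400
ratio = 2*sqrt(5.37e-09*6710400/(pi*0.34^2))
= min(1, 0.629996)
= 0.629996
M(t) = 3.8 * 0.629996 = 2.394 %

2.394


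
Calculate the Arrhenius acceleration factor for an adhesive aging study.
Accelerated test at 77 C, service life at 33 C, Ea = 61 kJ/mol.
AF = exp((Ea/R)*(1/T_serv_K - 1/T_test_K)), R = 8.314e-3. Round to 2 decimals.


T_test = 350.15 K, T_serv = 306.15 K
Ea/R = 61 / 0.008314 = 7337.02
AF = exp(7337.02 * (1/306.15 - 1/350.15))
= 20.32

20.32


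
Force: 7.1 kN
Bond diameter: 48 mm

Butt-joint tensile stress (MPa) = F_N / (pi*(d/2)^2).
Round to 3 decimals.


F_N = 7.1 * 1000 = 7100.0 N
A = pi*(24.0)^2 = 1809.5574 mm^2
stress = 7100.0 / 1809.5574 = 3.924 MPa

3.924


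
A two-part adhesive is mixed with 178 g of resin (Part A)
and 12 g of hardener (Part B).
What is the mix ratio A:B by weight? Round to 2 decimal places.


Mix ratio = mass_A / mass_B
= 178 / 12
= 14.83

14.83


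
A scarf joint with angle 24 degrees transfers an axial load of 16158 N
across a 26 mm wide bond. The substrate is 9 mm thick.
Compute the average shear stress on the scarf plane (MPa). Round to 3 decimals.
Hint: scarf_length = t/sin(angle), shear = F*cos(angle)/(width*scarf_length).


scarf_length = 9 / sin(24 deg) = 22.1273 mm
cos(24 deg) = 0.913545
shear stress = 16158 * 0.913545 / (26 * 22.1273)
= 25.658 MPa

25.658


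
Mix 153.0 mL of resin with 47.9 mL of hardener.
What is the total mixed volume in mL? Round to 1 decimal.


Total = 153.0 + 47.9 = 200.9 mL

200.9


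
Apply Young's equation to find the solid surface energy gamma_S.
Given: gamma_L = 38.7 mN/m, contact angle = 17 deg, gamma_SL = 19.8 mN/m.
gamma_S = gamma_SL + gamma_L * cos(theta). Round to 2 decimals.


theta_rad = 17 * pi/180 = 0.296706
gamma_S = 19.8 + 38.7 * cos(0.296706)
= 56.81 mN/m

56.81


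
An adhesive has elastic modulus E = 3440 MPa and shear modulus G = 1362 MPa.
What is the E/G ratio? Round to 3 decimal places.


E/G = 3440 / 1362 = 2.526

2.526


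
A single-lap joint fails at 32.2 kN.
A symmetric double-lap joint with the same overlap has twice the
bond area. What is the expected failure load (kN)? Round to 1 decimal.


Double-lap load = 2 * 32.2 = 64.4 kN

64.4


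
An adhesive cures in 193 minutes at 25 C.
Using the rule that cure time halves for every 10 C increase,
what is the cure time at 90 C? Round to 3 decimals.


Factor = 2^((90 - 25) / 10) = 90.5097
Cure time = 193 / 90.5097
= 2.132 minutes

2.132


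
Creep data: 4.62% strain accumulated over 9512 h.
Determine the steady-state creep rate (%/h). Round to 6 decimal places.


Rate = 4.62 / 9512 = 0.000486 %/h

0.000486


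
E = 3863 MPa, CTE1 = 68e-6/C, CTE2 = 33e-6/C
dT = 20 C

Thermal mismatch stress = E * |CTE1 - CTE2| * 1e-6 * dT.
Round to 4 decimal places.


= 3863 * 35e-6 * 20
= 2.7041 MPa

2.7041


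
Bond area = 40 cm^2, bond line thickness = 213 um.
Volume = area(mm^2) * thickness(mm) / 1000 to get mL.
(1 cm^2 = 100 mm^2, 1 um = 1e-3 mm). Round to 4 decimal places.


area_mm2 = 40 * 100 = 4000
blt_mm = 213 * 1e-3 = 0.213
vol_mm3 = 4000 * 0.213 = 852.0
vol_mL = 852.0 / 1000 = 0.8520 mL

0.8520


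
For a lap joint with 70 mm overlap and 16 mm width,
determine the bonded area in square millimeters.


Area = 70 * 16 = 1120 mm^2

1120


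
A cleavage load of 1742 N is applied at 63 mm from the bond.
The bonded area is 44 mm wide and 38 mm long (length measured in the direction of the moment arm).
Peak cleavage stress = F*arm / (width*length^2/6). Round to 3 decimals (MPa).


Moment = 1742 * 63 = 109746 N*mm
Section modulus = 44 * 1444 / 6 = 63536 / 6 mm^3
Stress = 109746 / (63536 / 6) = 658476 / 63536
= 10.364 MPa

10.364


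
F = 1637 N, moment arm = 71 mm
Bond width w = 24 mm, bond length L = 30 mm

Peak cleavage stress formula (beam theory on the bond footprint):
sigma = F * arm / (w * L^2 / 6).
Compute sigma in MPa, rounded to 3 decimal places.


sigma = (1637 * 71) / (24 * 900 / 6)
= 116227 * 6 / 21600
= 697362 / 21600
= 32.285 MPa

32.285


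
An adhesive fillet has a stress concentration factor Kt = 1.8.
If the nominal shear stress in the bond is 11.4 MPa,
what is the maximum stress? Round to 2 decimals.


Max stress = 11.4 * 1.8 = 20.52 MPa

20.52


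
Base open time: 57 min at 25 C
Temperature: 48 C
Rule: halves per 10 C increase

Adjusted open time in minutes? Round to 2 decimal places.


Acceleration = 2^((48-25)/10) = 4.9246
Open time = 57 / 4.9246 = 11.57 min

11.57


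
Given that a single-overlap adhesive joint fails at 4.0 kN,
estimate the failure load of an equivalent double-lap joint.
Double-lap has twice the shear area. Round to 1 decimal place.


Double-lap factor = 2
Expected load = 4.0 * 2 = 8.0 kN

8.0


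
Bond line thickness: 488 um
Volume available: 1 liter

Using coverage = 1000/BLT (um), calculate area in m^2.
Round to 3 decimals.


1 L = 1e6 mm^3, thickness = 488 um = 0.488 mm
Area = 1e6 / 0.488 mm^2 = (1e6 / 0.488) / 1e6 m^2 = 1000 / 488 m^2
= 2.049 m^2

2.049


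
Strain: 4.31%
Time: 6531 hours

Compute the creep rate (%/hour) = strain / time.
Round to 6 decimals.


Creep rate = 4.31 / 6531
= 0.000660 %/h

0.000660


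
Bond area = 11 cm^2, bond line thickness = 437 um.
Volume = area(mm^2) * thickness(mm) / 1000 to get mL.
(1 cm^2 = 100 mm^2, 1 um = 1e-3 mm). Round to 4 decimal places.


area_mm2 = 11 * 100 = 1100
blt_mm = 437 * 1e-3 = 0.437
vol_mm3 = 1100 * 0.437 = 480.7
vol_mL = 480.7 / 1000 = 0.4807 mL

0.4807


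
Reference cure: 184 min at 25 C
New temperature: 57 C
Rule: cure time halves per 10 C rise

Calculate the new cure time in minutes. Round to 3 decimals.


factor = 2^((57-25)/10) = 9.1896
t_new = 184 / 9.1896 = 20.023 min

20.023


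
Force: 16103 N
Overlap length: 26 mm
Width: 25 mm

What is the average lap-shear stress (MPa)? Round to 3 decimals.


Average shear stress = F / (overlap * width)
= 16103 / (26 * 25)
= 24.774 MPa

24.774


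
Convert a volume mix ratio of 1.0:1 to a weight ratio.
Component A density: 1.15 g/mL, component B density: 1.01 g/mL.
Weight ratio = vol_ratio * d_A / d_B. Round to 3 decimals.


= 1.0 * 1.15 / 1.01 = 1.139

1.139


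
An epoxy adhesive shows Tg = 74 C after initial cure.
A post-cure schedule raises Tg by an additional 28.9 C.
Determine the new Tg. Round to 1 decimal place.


New Tg = 74 + 28.9
= 102.9 C

102.9


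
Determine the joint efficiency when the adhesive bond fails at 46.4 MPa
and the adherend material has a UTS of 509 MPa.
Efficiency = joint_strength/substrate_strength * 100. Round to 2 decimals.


Joint efficiency = 46.4 / 509 * 100
= 9.12%

9.12


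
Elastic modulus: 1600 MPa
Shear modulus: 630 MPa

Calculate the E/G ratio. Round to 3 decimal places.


E / G = 1600 / 630 = 2.540

2.540


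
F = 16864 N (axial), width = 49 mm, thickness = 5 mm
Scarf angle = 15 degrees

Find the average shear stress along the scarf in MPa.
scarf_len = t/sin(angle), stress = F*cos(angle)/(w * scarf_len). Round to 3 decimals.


scarf_len = 5/sin(15 deg) = 19.3185
cos(15 deg) = 0.965926
stress = 16864*0.965926/(49*19.3185) = 17.208 MPa

17.208


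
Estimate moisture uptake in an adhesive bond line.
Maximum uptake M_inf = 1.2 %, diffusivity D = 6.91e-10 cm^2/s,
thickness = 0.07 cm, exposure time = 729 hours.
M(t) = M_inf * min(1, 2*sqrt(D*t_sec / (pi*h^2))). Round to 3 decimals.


Convert time: 729 h = 2624400 s
ratio = min(1, 2*sqrt(6.91e-10*2624400/(pi*0.07^2)))
= 0.686453
M(t) = 1.2 * 0.686453 = 0.824%

0.824


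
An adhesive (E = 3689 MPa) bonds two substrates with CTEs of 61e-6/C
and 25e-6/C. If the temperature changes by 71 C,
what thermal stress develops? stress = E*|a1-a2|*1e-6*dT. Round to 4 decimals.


Stress = 3689 * |61 - 25| * 1e-6 * 71
= 9.4291 MPa

9.4291


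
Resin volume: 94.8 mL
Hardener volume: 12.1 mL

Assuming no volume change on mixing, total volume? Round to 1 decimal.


V_total = 94.8 + 12.1 = 106.9 mL

106.9


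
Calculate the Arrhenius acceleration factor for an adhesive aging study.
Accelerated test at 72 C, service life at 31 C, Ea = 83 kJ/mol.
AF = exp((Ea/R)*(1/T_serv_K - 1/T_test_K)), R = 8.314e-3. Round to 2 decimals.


T_test = 345.15 K, T_serv = 304.15 K
Ea/R = 83 / 0.008314 = 9983.16
AF = exp(9983.16 * (1/304.15 - 1/345.15))
= 49.35

49.35


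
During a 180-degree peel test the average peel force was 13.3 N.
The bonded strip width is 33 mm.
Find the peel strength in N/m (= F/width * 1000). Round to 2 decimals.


Peel strength = F/width * 1000
= 13.3 / 33 * 1000
= 403.03 N/m

403.03


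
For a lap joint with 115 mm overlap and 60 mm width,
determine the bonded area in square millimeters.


Area = 115 * 60 = 6900 mm^2

6900


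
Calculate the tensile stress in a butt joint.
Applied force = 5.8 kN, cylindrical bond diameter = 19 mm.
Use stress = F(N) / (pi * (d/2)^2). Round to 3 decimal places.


A = pi * 9.5^2 = 283.5287 mm^2
sigma = 5800.0 / 283.5287 = 20.456 MPa

20.456


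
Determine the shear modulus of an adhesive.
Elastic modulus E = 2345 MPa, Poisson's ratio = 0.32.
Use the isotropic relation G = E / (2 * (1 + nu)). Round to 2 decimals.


G = 2345 / (2*(1+0.32)) = 2345 / 2.64
= 888.26 MPa

888.26


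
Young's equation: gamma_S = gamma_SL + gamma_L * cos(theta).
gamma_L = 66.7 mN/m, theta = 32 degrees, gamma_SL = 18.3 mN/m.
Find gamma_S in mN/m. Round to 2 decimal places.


cos(32 deg) = 0.848048
gamma_S = 18.3 + 66.7 * 0.848048
= 74.86 mN/m

74.86


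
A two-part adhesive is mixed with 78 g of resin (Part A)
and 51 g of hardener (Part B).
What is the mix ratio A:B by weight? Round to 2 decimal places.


Mix ratio = mass_A / mass_B
= 78 / 51
= 1.53

1.53


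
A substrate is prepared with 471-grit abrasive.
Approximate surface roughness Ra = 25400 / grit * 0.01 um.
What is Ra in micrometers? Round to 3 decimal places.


Ra = 25400 / 471 * 0.01 = 0.539 um

0.539


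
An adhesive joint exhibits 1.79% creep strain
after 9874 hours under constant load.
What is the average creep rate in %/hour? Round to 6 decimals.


Creep rate = strain / time
= 1.79 / 9874
= 0.000181 %/h

0.000181


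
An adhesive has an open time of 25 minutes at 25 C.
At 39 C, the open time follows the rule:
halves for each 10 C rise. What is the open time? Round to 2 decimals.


Factor = 2^((39-25)/10) = 2.6390
Open time = 25 / 2.6390 = 9.47 min

9.47


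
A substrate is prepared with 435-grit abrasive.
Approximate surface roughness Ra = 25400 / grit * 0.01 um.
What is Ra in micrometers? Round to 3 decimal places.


Ra = 25400 / 435 * 0.01 = 0.584 um

0.584


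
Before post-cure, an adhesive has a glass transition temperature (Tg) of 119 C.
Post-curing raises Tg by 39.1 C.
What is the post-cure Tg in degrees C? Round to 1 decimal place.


Tg_post = Tg_base + delta_Tg
= 119 + 39.1
= 158.1 C

158.1


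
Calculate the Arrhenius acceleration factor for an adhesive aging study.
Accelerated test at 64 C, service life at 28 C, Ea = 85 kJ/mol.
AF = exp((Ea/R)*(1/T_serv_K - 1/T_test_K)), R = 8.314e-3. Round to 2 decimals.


T_test = 337.15 K, T_serv = 301.15 K
Ea/R = 85 / 0.008314 = 10223.72
AF = exp(10223.72 * (1/301.15 - 1/337.15))
= 37.52

37.52


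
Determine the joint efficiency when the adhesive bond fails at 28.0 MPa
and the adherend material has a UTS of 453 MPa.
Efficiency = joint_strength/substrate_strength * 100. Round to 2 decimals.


Joint efficiency = 28.0 / 453 * 100
= 6.18%

6.18


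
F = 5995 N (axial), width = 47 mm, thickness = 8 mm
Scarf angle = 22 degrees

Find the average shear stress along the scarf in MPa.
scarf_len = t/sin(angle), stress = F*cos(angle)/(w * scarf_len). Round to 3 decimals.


scarf_len = 8/sin(22 deg) = 21.3557
cos(22 deg) = 0.927184
stress = 5995*0.927184/(47*21.3557) = 5.538 MPa

5.538


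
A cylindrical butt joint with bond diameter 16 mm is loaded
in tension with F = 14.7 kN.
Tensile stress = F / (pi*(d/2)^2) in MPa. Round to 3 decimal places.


Area = pi * (16/2)^2 = 201.0619 mm^2
Stress = 14.7*1000 / 201.0619
= 73.112 MPa

73.112


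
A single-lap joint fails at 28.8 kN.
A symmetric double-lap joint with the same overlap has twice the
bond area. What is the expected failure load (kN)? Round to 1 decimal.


Double-lap load = 2 * 28.8 = 57.6 kN

57.6


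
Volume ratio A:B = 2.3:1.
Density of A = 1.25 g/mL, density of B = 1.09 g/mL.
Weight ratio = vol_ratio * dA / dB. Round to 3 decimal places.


Wt ratio = 2.3 * 1.25 / 1.09
= 2.638

2.638


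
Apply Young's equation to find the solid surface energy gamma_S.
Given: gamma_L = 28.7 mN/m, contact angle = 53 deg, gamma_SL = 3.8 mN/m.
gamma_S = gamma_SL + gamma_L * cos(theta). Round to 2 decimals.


theta_rad = 53 * pi/180 = 0.925025
gamma_S = 3.8 + 28.7 * cos(0.925025)
= 21.07 mN/m

21.07


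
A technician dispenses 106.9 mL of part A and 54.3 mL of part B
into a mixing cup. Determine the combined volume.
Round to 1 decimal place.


Combined volume = 106.9 + 54.3
= 161.2 mL

161.2


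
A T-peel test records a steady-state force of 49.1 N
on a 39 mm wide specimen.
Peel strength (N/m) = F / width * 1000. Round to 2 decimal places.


Peel strength = 49.1 / 39 * 1000
= 1258.97 N/m

1258.97


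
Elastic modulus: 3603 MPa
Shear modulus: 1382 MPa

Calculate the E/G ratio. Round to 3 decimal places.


E / G = 3603 / 1382 = 2.607

2.607


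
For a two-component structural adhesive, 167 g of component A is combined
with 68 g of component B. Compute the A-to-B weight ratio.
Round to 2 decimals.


Weight ratio A:B = 167 / 68
= 2.46

2.46


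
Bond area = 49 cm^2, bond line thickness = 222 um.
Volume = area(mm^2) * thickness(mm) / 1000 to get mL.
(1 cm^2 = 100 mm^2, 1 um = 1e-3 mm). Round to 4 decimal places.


area_mm2 = 49 * 100 = 4900
blt_mm = 222 * 1e-3 = 0.222
vol_mm3 = 4900 * 0.222 = 1087.8
vol_mL = 1087.8 / 1000 = 1.0878 mL

1.0878


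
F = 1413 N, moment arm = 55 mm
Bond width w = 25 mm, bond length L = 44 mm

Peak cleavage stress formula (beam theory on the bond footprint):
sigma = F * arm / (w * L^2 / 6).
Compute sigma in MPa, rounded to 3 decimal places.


sigma = (1413 * 55) / (25 * 1936 / 6)
= 77715 * 6 / 48400
= 466290 / 48400
= 9.634 MPa

9.634


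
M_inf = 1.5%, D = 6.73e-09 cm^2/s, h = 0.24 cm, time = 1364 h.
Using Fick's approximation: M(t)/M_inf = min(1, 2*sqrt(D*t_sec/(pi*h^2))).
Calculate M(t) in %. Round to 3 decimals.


t = 4910400 s
ratio = min(1, 2*sqrt(6.73e-09*4910400/(pi*0.0576)))
= 0.854692
M(t) = 1.5 * 0.854692 = 1.282%

1.282


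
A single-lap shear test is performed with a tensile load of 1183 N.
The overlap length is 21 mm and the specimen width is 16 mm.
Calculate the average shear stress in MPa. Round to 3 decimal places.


Shear stress = F / (overlap * width)
= 1183 / (21 * 16)
= 1183 / 336
= 3.521 MPa

3.521


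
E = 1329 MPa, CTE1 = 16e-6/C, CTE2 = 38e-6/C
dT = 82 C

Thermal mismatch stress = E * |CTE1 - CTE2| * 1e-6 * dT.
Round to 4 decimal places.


= 1329 * 22e-6 * 82
= 2.3975 MPa

2.3975


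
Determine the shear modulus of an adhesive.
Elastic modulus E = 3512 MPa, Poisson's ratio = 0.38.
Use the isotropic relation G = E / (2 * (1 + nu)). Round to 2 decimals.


G = 3512 / (2*(1+0.38)) = 3512 / 2.76
= 1272.46 MPa

1272.46


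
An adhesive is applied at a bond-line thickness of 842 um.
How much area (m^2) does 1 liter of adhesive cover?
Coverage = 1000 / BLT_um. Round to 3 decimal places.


Coverage = 1000 / 842 = 1.188 m^2

1.188


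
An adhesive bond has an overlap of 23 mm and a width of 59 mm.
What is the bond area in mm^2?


Bond area = overlap * width
= 23 * 59
= 1357 mm^2

1357


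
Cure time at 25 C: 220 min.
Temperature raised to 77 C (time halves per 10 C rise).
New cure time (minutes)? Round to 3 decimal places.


Acceleration factor = 2^(52/10) = 36.7583
New time = 220 / 36.7583 = 5.985 min

5.985


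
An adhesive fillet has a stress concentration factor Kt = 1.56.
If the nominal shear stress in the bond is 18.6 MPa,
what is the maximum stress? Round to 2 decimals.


Max stress = 18.6 * 1.56 = 29.02 MPa

29.02


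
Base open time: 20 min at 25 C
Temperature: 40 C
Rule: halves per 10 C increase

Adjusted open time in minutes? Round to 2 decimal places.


Acceleration = 2^((40-25)/10) = 2.8284
Open time = 20 / 2.8284 = 7.07 min

7.07


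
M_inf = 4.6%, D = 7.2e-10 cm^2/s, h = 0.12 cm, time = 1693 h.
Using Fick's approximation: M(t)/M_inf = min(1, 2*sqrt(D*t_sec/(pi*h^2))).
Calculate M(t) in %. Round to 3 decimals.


t = 6094800 s
ratio = min(1, 2*sqrt(7.2e-10*6094800/(pi*0.0144)))
= 0.622902
M(t) = 4.6 * 0.622902 = 2.865%

2.865


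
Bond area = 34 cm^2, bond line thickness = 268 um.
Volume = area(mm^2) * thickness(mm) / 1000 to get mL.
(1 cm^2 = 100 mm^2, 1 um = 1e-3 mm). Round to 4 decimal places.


area_mm2 = 34 * 100 = 3400
blt_mm = 268 * 1e-3 = 0.268
vol_mm3 = 3400 * 0.268 = 911.2
vol_mL = 911.2 / 1000 = 0.9112 mL

0.9112


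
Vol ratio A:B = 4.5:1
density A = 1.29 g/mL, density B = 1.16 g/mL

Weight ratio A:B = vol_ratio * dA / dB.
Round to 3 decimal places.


Weight ratio = 4.5 * 1.29 / 1.16
= 5.004

5.004


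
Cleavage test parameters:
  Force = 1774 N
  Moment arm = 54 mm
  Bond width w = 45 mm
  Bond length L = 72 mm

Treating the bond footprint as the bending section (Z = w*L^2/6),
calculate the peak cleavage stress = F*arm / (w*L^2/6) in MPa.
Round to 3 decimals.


M = 1774 * 54 = 95796 N*mm
Z = 45 * 72^2 / 6 = 233280 / 6 mm^3
sigma = M / Z = 6 * 95796 / 233280 = 574776 / 233280
= 2.464 MPa

2.464


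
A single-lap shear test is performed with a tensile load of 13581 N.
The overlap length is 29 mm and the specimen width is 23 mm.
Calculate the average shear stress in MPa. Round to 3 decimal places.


Shear stress = F / (overlap * width)
= 13581 / (29 * 23)
= 13581 / 667
= 20.361 MPa

20.361


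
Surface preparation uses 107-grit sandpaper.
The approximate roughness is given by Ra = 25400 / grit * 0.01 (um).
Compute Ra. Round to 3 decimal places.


Ra = 25400 / 107 * 0.01
= 254 / 107
= 2.374 um

2.374


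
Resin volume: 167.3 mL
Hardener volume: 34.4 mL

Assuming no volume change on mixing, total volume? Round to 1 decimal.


V_total = 167.3 + 34.4 = 201.7 mL

201.7


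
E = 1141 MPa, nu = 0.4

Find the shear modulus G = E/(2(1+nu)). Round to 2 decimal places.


G = 1141 / (2 * 1.40)
= 407.50 MPa

407.50


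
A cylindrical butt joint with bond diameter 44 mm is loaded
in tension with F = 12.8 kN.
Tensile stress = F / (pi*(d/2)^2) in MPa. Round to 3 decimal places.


Area = pi * (44/2)^2 = 1520.5308 mm^2
Stress = 12.8*1000 / 1520.5308
= 8.418 MPa

8.418


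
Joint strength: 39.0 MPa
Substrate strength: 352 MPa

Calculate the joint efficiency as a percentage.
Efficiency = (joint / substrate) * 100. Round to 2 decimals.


Efficiency = (39.0 / 352) * 100 = 11.08%

11.08


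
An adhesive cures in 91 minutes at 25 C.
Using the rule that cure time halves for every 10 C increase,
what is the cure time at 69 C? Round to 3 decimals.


Factor = 2^((69 - 25) / 10) = 21.1121
Cure time = 91 / 21.1121
= 4.310 minutes

4.310


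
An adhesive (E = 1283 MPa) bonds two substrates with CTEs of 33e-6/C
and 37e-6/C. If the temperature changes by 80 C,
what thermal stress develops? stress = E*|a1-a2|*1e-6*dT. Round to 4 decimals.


Stress = 1283 * |33 - 37| * 1e-6 * 80
= 0.4106 MPa

0.4106


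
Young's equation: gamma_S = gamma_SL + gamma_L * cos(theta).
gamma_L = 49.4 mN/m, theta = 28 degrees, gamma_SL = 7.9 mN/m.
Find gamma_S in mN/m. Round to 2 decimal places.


cos(28 deg) = 0.882948
gamma_S = 7.9 + 49.4 * 0.882948
= 51.52 mN/m

51.52


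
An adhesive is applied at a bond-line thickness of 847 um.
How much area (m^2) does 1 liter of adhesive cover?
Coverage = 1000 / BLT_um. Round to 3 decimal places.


Coverage = 1000 / 847 = 1.181 m^2

1.181


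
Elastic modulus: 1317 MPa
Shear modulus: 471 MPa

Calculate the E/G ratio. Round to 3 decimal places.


E / G = 1317 / 471 = 2.796

2.796


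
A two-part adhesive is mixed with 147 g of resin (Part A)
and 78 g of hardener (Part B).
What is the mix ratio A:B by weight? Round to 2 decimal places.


Mix ratio = mass_A / mass_B
= 147 / 78
= 1.88

1.88


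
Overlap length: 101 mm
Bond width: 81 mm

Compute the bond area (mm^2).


Bond area = 101 * 81 = 8181 mm^2

8181


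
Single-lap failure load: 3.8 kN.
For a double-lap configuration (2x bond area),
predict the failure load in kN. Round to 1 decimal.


Failure load = 3.8 * 2 = 7.6 kN

7.6


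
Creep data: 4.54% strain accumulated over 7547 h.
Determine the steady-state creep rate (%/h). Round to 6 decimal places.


Rate = 4.54 / 7547 = 0.000602 %/h

0.000602


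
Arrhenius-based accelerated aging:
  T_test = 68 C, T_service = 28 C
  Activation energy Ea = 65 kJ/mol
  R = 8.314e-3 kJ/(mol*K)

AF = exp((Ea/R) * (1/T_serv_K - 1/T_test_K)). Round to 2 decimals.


T_test_K = 341.15, T_serv_K = 301.15
AF = exp((65/8.314e-3) * (1/301.15 - 1/341.15))
= 20.99

20.99


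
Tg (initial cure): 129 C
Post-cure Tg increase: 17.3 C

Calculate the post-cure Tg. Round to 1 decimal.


Post-cure Tg = 129 + 17.3 = 146.3 C

146.3


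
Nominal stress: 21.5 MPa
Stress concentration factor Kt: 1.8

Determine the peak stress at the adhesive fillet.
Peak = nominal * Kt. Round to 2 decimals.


Peak stress = 21.5 * 1.8
= 38.70 MPa

38.70


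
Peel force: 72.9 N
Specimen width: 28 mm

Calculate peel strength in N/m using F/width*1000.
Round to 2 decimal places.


Peel strength = 72.9 / 28 * 1000 = 2603.57 N/m

2603.57


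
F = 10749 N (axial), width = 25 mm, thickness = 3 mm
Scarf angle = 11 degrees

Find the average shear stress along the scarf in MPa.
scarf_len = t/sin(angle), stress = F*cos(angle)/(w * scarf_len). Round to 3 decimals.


scarf_len = 3/sin(11 deg) = 15.7225
cos(11 deg) = 0.981627
stress = 10749*0.981627/(25*15.7225) = 26.844 MPa

26.844


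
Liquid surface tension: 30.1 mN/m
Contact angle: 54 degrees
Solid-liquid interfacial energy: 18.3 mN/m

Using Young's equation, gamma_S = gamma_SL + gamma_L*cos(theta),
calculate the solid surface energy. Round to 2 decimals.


gamma_S = 18.3 + 30.1 * cos(54)
= 35.99 mN/m

35.99


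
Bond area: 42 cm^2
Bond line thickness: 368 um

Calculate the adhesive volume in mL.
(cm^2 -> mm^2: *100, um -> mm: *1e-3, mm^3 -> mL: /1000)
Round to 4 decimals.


V = 42*100 * 368*1e-3 / 1000
= 1.5456 mL

1.5456


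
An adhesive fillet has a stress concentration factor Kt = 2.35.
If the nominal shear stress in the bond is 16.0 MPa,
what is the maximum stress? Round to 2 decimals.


Max stress = 16.0 * 2.35 = 37.60 MPa

37.60


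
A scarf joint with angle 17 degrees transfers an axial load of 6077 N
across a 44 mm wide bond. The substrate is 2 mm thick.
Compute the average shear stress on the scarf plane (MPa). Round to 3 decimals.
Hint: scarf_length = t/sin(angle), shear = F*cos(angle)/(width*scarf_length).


scarf_length = 2 / sin(17 deg) = 6.8406 mm
cos(17 deg) = 0.956305
shear stress = 6077 * 0.956305 / (44 * 6.8406)
= 19.308 MPa

19.308


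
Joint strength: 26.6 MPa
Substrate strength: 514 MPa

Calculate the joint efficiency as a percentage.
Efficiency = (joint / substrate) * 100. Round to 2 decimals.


Efficiency = (26.6 / 514) * 100 = 5.18%

5.18


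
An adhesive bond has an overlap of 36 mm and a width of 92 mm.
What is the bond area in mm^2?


Bond area = overlap * width
= 36 * 92
= 3312 mm^2

3312


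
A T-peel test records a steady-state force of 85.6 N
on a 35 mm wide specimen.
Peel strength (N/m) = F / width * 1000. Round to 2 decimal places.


Peel strength = 85.6 / 35 * 1000
= 2445.71 N/m

2445.71


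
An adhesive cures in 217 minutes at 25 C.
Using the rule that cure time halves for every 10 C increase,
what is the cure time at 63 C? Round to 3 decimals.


Factor = 2^((63 - 25) / 10) = 13.9288
Cure time = 217 / 13.9288
= 15.579 minutes

15.579


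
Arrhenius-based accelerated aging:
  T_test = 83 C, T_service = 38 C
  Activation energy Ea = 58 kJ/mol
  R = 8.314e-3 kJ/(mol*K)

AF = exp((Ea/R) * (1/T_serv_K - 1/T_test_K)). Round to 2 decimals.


T_test_K = 356.15, T_serv_K = 311.15
AF = exp((58/8.314e-3) * (1/311.15 - 1/356.15))
= 16.99

16.99


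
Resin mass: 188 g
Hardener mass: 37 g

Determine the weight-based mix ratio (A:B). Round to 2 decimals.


Ratio = 188 / 37 = 5.08

5.08


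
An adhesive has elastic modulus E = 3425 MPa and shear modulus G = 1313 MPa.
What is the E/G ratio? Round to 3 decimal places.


E/G = 3425 / 1313 = 2.609

2.609


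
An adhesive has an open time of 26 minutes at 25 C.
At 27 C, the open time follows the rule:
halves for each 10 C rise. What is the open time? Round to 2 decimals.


Factor = 2^((27-25)/10) = 1.1487
Open time = 26 / 1.1487 = 22.63 min

22.63


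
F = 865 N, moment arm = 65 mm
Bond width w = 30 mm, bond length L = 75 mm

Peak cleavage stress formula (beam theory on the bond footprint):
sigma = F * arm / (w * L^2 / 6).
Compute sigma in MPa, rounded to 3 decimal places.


sigma = (865 * 65) / (30 * 5625 / 6)
= 56225 * 6 / 168750
= 337350 / 168750
= 1.999 MPa

1.999


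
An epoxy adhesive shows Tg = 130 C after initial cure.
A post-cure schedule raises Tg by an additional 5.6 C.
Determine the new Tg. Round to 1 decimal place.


New Tg = 130 + 5.6
= 135.6 C

135.6


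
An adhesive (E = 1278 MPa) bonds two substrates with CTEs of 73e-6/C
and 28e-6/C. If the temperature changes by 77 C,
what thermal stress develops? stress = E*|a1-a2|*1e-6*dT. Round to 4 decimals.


Stress = 1278 * |73 - 28| * 1e-6 * 77
= 4.4283 MPa

4.4283


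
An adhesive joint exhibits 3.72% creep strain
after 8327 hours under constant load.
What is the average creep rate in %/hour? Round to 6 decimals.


Creep rate = strain / time
= 3.72 / 8327
= 0.000447 %/h

0.000447


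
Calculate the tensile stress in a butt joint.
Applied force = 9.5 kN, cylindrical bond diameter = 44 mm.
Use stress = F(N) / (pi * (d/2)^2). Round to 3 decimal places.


A = pi * 22.0^2 = 1520.5308 mm^2
sigma = 9500.0 / 1520.5308 = 6.248 MPa

6.248


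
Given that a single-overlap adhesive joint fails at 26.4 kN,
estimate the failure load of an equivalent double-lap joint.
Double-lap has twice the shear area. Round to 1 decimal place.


Double-lap factor = 2
Expected load = 26.4 * 2 = 52.8 kN

52.8


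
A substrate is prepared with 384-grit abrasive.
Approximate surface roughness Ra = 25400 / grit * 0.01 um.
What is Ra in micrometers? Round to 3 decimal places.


Ra = 25400 / 384 * 0.01 = 0.661 um

0.661


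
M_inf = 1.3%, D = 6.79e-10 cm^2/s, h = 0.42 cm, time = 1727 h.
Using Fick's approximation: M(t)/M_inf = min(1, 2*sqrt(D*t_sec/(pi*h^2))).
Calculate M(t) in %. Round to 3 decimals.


t = 6217200 s
ratio = min(1, 2*sqrt(6.79e-10*6217200/(pi*0.1764)))
= 0.174557
M(t) = 1.3 * 0.174557 = 0.227%

0.227


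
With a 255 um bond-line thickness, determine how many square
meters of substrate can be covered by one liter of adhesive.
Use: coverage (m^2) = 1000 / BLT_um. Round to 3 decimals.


Coverage = 1000 / 255 = 3.922 m^2

3.922


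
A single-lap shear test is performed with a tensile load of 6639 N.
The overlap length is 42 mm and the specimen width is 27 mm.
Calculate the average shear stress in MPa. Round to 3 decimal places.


Shear stress = F / (overlap * width)
= 6639 / (42 * 27)
= 6639 / 1134
= 5.854 MPa

5.854


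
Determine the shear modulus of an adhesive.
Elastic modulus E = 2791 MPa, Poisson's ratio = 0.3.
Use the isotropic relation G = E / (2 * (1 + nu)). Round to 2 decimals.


G = 2791 / (2*(1+0.3)) = 2791 / 2.60
= 1073.46 MPa

1073.46


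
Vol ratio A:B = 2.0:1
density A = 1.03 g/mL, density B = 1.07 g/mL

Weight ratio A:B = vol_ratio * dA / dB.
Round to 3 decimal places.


Weight ratio = 2.0 * 1.03 / 1.07
= 1.925

1.925


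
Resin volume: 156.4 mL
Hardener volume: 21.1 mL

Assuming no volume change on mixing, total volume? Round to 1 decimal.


V_total = 156.4 + 21.1 = 177.5 mL

177.5


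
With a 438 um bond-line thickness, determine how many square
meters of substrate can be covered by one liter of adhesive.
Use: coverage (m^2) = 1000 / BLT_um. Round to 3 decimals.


Coverage = 1000 / 438 = 2.283 m^2

2.283


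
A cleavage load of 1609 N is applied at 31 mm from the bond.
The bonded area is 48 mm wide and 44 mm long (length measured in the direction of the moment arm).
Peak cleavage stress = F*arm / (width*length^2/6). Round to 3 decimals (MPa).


Moment = 1609 * 31 = 49879 N*mm
Section modulus = 48 * 1936 / 6 = 92928 / 6 mm^3
Stress = 49879 / (92928 / 6) = 299274 / 92928
= 3.220 MPa

3.220


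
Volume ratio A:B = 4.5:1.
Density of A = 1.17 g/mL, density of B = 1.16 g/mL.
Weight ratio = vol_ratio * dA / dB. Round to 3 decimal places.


Wt ratio = 4.5 * 1.17 / 1.16
= 4.539

4.539


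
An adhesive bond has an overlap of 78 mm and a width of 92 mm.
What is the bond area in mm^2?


Bond area = overlap * width
= 78 * 92
= 7176 mm^2

7176


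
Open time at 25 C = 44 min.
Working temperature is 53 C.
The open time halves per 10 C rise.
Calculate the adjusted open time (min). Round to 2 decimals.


factor = 2^((53 - 25) / 10) = 6.9644
ot = 44 / 6.9644 = 6.32 min

6.32


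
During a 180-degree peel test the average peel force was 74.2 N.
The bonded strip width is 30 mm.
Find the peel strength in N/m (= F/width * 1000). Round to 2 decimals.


Peel strength = F/width * 1000
= 74.2 / 30 * 1000
= 2473.33 N/m

2473.33


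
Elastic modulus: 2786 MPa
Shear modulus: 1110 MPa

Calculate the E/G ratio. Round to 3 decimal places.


E / G = 2786 / 1110 = 2.510

2.510


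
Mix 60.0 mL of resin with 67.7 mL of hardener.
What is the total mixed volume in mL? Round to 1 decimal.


Total = 60.0 + 67.7 = 127.7 mL

127.7


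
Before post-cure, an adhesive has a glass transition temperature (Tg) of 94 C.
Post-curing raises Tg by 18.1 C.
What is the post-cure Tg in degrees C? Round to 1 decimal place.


Tg_post = Tg_base + delta_Tg
= 94 + 18.1
= 112.1 C

112.1


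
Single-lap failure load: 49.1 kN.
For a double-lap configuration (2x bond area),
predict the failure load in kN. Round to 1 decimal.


Failure load = 49.1 * 2 = 98.2 kN

98.2


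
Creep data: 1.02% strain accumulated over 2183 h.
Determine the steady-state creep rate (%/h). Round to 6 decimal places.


Rate = 1.02 / 2183 = 0.000467 %/h

0.000467


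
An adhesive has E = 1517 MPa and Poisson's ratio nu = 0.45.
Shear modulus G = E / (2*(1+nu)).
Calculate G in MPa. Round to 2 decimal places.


G = 1517 / (2*(1+0.45))
= 1517 / 2.90
= 523.10 MPa

523.10


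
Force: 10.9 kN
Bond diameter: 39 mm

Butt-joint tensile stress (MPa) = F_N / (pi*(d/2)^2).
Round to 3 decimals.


F_N = 10.9 * 1000 = 10900.0 N
A = pi*(19.5)^2 = 1194.5906 mm^2
stress = 10900.0 / 1194.5906 = 9.124 MPa

9.124


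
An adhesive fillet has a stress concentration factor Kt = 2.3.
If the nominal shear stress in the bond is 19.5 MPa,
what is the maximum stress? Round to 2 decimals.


Max stress = 19.5 * 2.3 = 44.85 MPa

44.85


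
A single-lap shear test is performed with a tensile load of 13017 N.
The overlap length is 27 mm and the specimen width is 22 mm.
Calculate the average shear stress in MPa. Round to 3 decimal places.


Shear stress = F / (overlap * width)
= 13017 / (27 * 22)
= 13017 / 594
= 21.914 MPa

21.914


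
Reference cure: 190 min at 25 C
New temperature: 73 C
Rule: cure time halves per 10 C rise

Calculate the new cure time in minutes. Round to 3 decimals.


factor = 2^((73-25)/10) = 27.8576
t_new = 190 / 27.8576 = 6.820 min

6.820


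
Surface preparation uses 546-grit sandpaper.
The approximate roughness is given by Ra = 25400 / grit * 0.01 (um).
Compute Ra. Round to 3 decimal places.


Ra = 25400 / 546 * 0.01
= 254 / 546
= 0.465 um

0.465


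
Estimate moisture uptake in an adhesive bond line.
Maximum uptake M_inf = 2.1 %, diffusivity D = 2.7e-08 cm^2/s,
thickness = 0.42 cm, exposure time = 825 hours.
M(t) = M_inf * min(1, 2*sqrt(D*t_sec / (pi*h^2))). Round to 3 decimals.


Convert time: 825 h = 2970000 s
ratio = min(1, 2*sqrt(2.7e-08*2970000/(pi*0.42^2)))
= 0.760792
M(t) = 2.1 * 0.760792 = 1.598%

1.598


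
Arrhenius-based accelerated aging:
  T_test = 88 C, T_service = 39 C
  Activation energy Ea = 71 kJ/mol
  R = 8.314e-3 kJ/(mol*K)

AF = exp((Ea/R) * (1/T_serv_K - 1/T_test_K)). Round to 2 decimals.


T_test_K = 361.15, T_serv_K = 312.15
AF = exp((71/8.314e-3) * (1/312.15 - 1/361.15))
= 40.93

40.93


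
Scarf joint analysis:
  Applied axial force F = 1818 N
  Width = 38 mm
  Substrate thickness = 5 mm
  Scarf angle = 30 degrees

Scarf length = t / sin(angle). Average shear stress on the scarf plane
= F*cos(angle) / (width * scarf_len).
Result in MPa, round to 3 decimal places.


Scarf length = 5 / sin(30 deg) = 10.0000 mm
cos(30 deg) = 0.866025
Shear = 1818 * 0.866025 / (38 * 10.0000)
= 4.143 MPa

4.143


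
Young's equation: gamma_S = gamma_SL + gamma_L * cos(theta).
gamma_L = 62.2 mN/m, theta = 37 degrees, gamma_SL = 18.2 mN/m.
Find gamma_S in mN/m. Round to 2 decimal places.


cos(37 deg) = 0.798636
gamma_S = 18.2 + 62.2 * 0.798636
= 67.88 mN/m

67.88


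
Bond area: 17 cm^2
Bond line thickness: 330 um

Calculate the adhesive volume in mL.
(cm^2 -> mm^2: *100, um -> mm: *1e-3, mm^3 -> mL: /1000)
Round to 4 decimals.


V = 17*100 * 330*1e-3 / 1000
= 0.5610 mL

0.5610


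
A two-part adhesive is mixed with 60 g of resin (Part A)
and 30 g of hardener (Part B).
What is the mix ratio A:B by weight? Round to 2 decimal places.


Mix ratio = mass_A / mass_B
= 60 / 30
= 2.00

2.00


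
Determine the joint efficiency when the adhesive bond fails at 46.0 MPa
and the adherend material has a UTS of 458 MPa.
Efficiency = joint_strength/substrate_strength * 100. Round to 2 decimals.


Joint efficiency = 46.0 / 458 * 100
= 10.04%

10.04


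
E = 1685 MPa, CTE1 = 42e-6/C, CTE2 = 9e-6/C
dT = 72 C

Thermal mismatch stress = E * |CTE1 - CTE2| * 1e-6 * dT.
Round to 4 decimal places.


= 1685 * 33e-6 * 72
= 4.0036 MPa

4.0036


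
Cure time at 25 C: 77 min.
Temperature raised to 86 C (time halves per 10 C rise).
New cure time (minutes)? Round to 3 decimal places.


Acceleration factor = 2^(61/10) = 68.5935
New time = 77 / 68.5935 = 1.123 min

1.123


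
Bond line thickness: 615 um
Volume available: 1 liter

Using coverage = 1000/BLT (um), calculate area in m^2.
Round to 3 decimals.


1 L = 1e6 mm^3, thickness = 615 um = 0.615 mm
Area = 1e6 / 0.615 mm^2 = (1e6 / 0.615) / 1e6 m^2 = 1000 / 615 m^2
= 1.626 m^2

1.626


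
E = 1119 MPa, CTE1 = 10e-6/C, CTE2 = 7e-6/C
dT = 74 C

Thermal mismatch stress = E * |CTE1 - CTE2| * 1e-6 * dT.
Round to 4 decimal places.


= 1119 * 3e-6 * 74
= 0.2484 MPa

0.2484


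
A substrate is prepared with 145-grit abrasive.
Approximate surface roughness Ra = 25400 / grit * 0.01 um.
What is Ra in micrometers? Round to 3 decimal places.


Ra = 25400 / 145 * 0.01 = 1.752 um

1.752


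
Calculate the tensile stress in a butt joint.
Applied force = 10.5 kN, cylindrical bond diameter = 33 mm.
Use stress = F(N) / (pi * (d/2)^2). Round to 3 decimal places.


A = pi * 16.5^2 = 855.2986 mm^2
sigma = 10500.0 / 855.2986 = 12.276 MPa

12.276


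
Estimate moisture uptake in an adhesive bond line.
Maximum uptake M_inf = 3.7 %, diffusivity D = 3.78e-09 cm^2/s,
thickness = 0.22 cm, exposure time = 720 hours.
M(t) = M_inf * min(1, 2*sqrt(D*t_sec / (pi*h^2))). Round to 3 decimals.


Convert time: 720 h = 2592000 s
ratio = min(1, 2*sqrt(3.78e-09*2592000/(pi*0.22^2)))
= 0.507687
M(t) = 3.7 * 0.507687 = 1.878%

1.878
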